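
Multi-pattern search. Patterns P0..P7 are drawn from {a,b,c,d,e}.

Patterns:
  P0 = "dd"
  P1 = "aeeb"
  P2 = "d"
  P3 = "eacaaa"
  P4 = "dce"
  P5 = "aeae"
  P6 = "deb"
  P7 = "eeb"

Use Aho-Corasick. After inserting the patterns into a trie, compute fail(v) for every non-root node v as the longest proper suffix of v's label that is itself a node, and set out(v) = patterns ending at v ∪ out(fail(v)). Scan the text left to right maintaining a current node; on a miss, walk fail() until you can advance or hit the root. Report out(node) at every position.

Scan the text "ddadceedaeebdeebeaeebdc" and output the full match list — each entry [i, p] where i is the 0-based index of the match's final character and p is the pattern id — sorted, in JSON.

Construct AC machine:
Trie (insert patterns):
  0='ε' goto a→3 d→1 e→7
  1='d' goto c→13 d→2 e→17  [P2 ends]
  2='dd' goto ·  [P0 ends]
  3='a' goto e→4
  4='ae' goto a→15 e→5
  5='aee' goto b→6
  6='aeeb' goto ·  [P1 ends]
  7='e' goto a→8 e→19
  8='ea' goto c→9
  9='eac' goto a→10
  10='eaca' goto a→11
  11='eacaa' goto a→12
  12='eacaaa' goto ·  [P3 ends]
  13='dc' goto e→14
  14='dce' goto ·  [P4 ends]
  15='aea' goto e→16
  16='aeae' goto ·  [P5 ends]
  17='de' goto b→18
  18='deb' goto ·  [P6 ends]
  19='ee' goto b→20
  20='eeb' goto ·  [P7 ends]

Failure links (BFS by depth):
  fail(1) 'd': from fail(0)=0 chase 'd': 0 ⇒ 0;  out={2}∪out(0)={2}
  fail(3) 'a': from fail(0)=0 chase 'a': 0 ⇒ 0;  out=∅∪out(0)=∅
  fail(7) 'e': from fail(0)=0 chase 'e': 0 ⇒ 0;  out=∅∪out(0)=∅
  fail(2) 'dd': from fail(1)=0 chase 'd': 0 ⇒ 1;  out={0}∪out(1)={0,2}
  fail(4) 'ae': from fail(3)=0 chase 'e': 0 ⇒ 7;  out=∅∪out(7)=∅
  fail(8) 'ea': from fail(7)=0 chase 'a': 0 ⇒ 3;  out=∅∪out(3)=∅
  fail(13) 'dc': from fail(1)=0 chase 'c': 0 ⇒ 0;  out=∅∪out(0)=∅
  fail(17) 'de': from fail(1)=0 chase 'e': 0 ⇒ 7;  out=∅∪out(7)=∅
  fail(19) 'ee': from fail(7)=0 chase 'e': 0 ⇒ 7;  out=∅∪out(7)=∅
  fail(5) 'aee': from fail(4)=7 chase 'e': 7 ⇒ 19;  out=∅∪out(19)=∅
  fail(9) 'eac': from fail(8)=3 chase 'c': 3→0 ⇒ 0;  out=∅∪out(0)=∅
  fail(14) 'dce': from fail(13)=0 chase 'e': 0 ⇒ 7;  out={4}∪out(7)={4}
  fail(15) 'aea': from fail(4)=7 chase 'a': 7 ⇒ 8;  out=∅∪out(8)=∅
  fail(18) 'deb': from fail(17)=7 chase 'b': 7→0 ⇒ 0;  out={6}∪out(0)={6}
  fail(20) 'eeb': from fail(19)=7 chase 'b': 7→0 ⇒ 0;  out={7}∪out(0)={7}
  fail(6) 'aeeb': from fail(5)=19 chase 'b': 19 ⇒ 20;  out={1}∪out(20)={1,7}
  fail(10) 'eaca': from fail(9)=0 chase 'a': 0 ⇒ 3;  out=∅∪out(3)=∅
  fail(16) 'aeae': from fail(15)=8 chase 'e': 8→3 ⇒ 4;  out={5}∪out(4)={5}
  fail(11) 'eacaa': from fail(10)=3 chase 'a': 3→0 ⇒ 3;  out=∅∪out(3)=∅
  fail(12) 'eacaaa': from fail(11)=3 chase 'a': 3→0 ⇒ 3;  out={3}∪out(3)={3}

Run:
i=0 'd': node 0→1  → match P2@[0:0]
i=1 'd': node 1→2  → match P0@[0:1],P2@[1:1]
i=2 'a': node 2→3 ·f
i=3 'd': node 3→1 ·f  → match P2@[3:3]
i=4 'c': node 1→13
i=5 'e': node 13→14  → match P4@[3:5]
i=6 'e': node 14→19 ·f
i=7 'd': node 19→1 ·f  → match P2@[7:7]
i=8 'a': node 1→3 ·f
i=9 'e': node 3→4
i=10 'e': node 4→5
i=11 'b': node 5→6  → match P1@[8:11],P7@[9:11]
i=12 'd': node 6→1 ·f  → match P2@[12:12]
i=13 'e': node 1→17
i=14 'e': node 17→19 ·f
i=15 'b': node 19→20  → match P7@[13:15]
i=16 'e': node 20→7 ·f
i=17 'a': node 7→8
i=18 'e': node 8→4 ·f
i=19 'e': node 4→5
i=20 'b': node 5→6  → match P1@[17:20],P7@[18:20]
i=21 'd': node 6→1 ·f  → match P2@[21:21]
i=22 'c': node 1→13

Result: [[0,2],[1,0],[1,2],[3,2],[5,4],[7,2],[11,1],[11,7],[12,2],[15,7],[20,1],[20,7],[21,2]]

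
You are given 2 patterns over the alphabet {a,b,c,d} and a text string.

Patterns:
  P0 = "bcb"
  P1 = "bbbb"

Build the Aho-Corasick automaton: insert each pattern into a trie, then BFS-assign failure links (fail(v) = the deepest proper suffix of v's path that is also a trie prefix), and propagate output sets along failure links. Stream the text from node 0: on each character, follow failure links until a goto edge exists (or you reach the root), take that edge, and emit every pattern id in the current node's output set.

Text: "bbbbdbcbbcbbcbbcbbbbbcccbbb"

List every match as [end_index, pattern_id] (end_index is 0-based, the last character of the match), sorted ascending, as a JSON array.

Construct AC machine:
Trie (insert patterns):
  0='ε' goto b→1
  1='b' goto b→4 c→2
  2='bc' goto b→3
  3='bcb' goto ·  [P0 ends]
  4='bb' goto b→5
  5='bbb' goto b→6
  6='bbbb' goto ·  [P1 ends]

BFS fail/out derivation:
  fail(1) 'b': from fail(0)=0 chase 'b': 0 ⇒ 0;  out=∅∪out(0)=∅
  fail(2) 'bc': from fail(1)=0 chase 'c': 0 ⇒ 0;  out=∅∪out(0)=∅
  fail(4) 'bb': from fail(1)=0 chase 'b': 0 ⇒ 1;  out=∅∪out(1)=∅
  fail(3) 'bcb': from fail(2)=0 chase 'b': 0 ⇒ 1;  out={0}∪out(1)={0}
  fail(5) 'bbb': from fail(4)=1 chase 'b': 1 ⇒ 4;  out=∅∪out(4)=∅
  fail(6) 'bbbb': from fail(5)=4 chase 'b': 4 ⇒ 5;  out={1}∪out(5)={1}

Text stream:
i=0 'b': node 0→1
i=1 'b': node 1→4
i=2 'b': node 4→5
i=3 'b': node 5→6  ** P1@[0:3]
i=4 'd': node 6→0 (via fail)
i=5 'b': node 0→1
i=6 'c': node 1→2
i=7 'b': node 2→3  ** P0@[5:7]
i=8 'b': node 3→4 (via fail)
i=9 'c': node 4→2 (via fail)
i=10 'b': node 2→3  ** P0@[8:10]
i=11 'b': node 3→4 (via fail)
i=12 'c': node 4→2 (via fail)
i=13 'b': node 2→3  ** P0@[11:13]
i=14 'b': node 3→4 (via fail)
i=15 'c': node 4→2 (via fail)
i=16 'b': node 2→3  ** P0@[14:16]
i=17 'b': node 3→4 (via fail)
i=18 'b': node 4→5
i=19 'b': node 5→6  ** P1@[16:19]
i=20 'b': node 6→6 (via fail)  ** P1@[17:20]
i=21 'c': node 6→2 (via fail)
i=22 'c': node 2→0 (via fail)
i=23 'c': node 0→0
i=24 'b': node 0→1
i=25 'b': node 1→4
i=26 'b': node 4→5

Result: [[3,1],[7,0],[10,0],[13,0],[16,0],[19,1],[20,1]]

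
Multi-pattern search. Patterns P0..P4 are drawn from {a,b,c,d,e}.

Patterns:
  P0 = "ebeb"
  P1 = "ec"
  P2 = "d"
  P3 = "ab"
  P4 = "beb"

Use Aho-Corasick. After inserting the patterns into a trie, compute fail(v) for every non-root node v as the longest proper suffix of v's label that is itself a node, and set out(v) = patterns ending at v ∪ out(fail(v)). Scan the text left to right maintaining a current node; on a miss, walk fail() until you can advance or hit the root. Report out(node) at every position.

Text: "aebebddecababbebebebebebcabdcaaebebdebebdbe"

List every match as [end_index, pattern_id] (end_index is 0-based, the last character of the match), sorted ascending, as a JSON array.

Construct AC machine:
Trie nodes:
  n0 'ε': a→7 b→9 d→6 e→1
  n1 'e': b→2 c→5
  n2 'eb': e→3
  n3 'ebe': b→4
  n4 'ebeb': ·  [P0 ends]
  n5 'ec': ·  [P1 ends]
  n6 'd': ·  [P2 ends]
  n7 'a': b→8
  n8 'ab': ·  [P3 ends]
  n9 'b': e→10
  n10 'be': b→11
  n11 'beb': ·  [P4 ends]

BFS fail/out derivation:
  n1('e'): parent n0 fail=0; on 'e' 0 → fail=0;  out ∅∪∅=∅
  n6('d'): parent n0 fail=0; on 'd' 0 → fail=0;  out {2}∪∅={2}
  n7('a'): parent n0 fail=0; on 'a' 0 → fail=0;  out ∅∪∅=∅
  n9('b'): parent n0 fail=0; on 'b' 0 → fail=0;  out ∅∪∅=∅
  n2('eb'): parent n1 fail=0; on 'b' 0 → fail=9;  out ∅∪∅=∅
  n5('ec'): parent n1 fail=0; on 'c' 0 → fail=0;  out {1}∪∅={1}
  n8('ab'): parent n7 fail=0; on 'b' 0 → fail=9;  out {3}∪∅={3}
  n10('be'): parent n9 fail=0; on 'e' 0 → fail=1;  out ∅∪∅=∅
  n3('ebe'): parent n2 fail=9; on 'e' 9 → fail=10;  out ∅∪∅=∅
  n11('beb'): parent n10 fail=1; on 'b' 1 → fail=2;  out {4}∪∅={4}
  n4('ebeb'): parent n3 fail=10; on 'b' 10 → fail=11;  out {0}∪{4}={0,4}

Run:
i=0 'a': node 0→7
i=1 'e': node 7→1 ·f
i=2 'b': node 1→2
i=3 'e': node 2→3
i=4 'b': node 3→4  → match P0@[1:4],P4@[2:4]
i=5 'd': node 4→6 ·f  → match P2@[5:5]
i=6 'd': node 6→6 ·f  → match P2@[6:6]
i=7 'e': node 6→1 ·f
i=8 'c': node 1→5  → match P1@[7:8]
i=9 'a': node 5→7 ·f
i=10 'b': node 7→8  → match P3@[9:10]
i=11 'a': node 8→7 ·f
i=12 'b': node 7→8  → match P3@[11:12]
i=13 'b': node 8→9 ·f
i=14 'e': node 9→10
i=15 'b': node 10→11  → match P4@[13:15]
i=16 'e': node 11→3 ·f
i=17 'b': node 3→4  → match P0@[14:17],P4@[15:17]
i=18 'e': node 4→3 ·f
i=19 'b': node 3→4  → match P0@[16:19],P4@[17:19]
i=20 'e': node 4→3 ·f
i=21 'b': node 3→4  → match P0@[18:21],P4@[19:21]
i=22 'e': node 4→3 ·f
i=23 'b': node 3→4  → match P0@[20:23],P4@[21:23]
i=24 'c': node 4→0 ·f
i=25 'a': node 0→7
i=26 'b': node 7→8  → match P3@[25:26]
i=27 'd': node 8→6 ·f  → match P2@[27:27]
i=28 'c': node 6→0 ·f
i=29 'a': node 0→7
i=30 'a': node 7→7 ·f
i=31 'e': node 7→1 ·f
i=32 'b': node 1→2
i=33 'e': node 2→3
i=34 'b': node 3→4  → match P0@[31:34],P4@[32:34]
i=35 'd': node 4→6 ·f  → match P2@[35:35]
i=36 'e': node 6→1 ·f
i=37 'b': node 1→2
i=38 'e': node 2→3
i=39 'b': node 3→4  → match P0@[36:39],P4@[37:39]
i=40 'd': node 4→6 ·f  → match P2@[40:40]
i=41 'b': node 6→9 ·f
i=42 'e': node 9→10

All matches (sorted): [[4,0],[4,4],[5,2],[6,2],[8,1],[10,3],[12,3],[15,4],[17,0],[17,4],[19,0],[19,4],[21,0],[21,4],[23,0],[23,4],[26,3],[27,2],[34,0],[34,4],[35,2],[39,0],[39,4],[40,2]]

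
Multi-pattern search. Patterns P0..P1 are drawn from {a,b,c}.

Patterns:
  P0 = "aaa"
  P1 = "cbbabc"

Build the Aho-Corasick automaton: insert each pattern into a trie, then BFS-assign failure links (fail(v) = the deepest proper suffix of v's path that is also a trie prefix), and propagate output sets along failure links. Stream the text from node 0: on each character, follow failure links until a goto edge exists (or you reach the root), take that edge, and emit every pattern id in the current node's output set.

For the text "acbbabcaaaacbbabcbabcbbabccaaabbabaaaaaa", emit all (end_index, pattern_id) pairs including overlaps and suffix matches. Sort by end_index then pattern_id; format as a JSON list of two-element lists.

Construct AC machine:
Trie nodes:
  0='ε' goto a→1 c→4
  1='a' goto a→2
  2='aa' goto a→3
  3='aaa' goto ·  ←P0
  4='c' goto b→5
  5='cb' goto b→6
  6='cbb' goto a→7
  7='cbba' goto b→8
  8='cbbab' goto c→9
  9='cbbabc' goto ·  ←P1

BFS fail/out derivation:
  fail(1) 'a': from fail(0)=0 chase 'a': 0 ⇒ 0;  out=∅∪out(0)=∅
  fail(4) 'c': from fail(0)=0 chase 'c': 0 ⇒ 0;  out=∅∪out(0)=∅
  fail(2) 'aa': from fail(1)=0 chase 'a': 0 ⇒ 1;  out=∅∪out(1)=∅
  fail(5) 'cb': from fail(4)=0 chase 'b': 0 ⇒ 0;  out=∅∪out(0)=∅
  fail(3) 'aaa': from fail(2)=1 chase 'a': 1 ⇒ 2;  out={0}∪out(2)={0}
  fail(6) 'cbb': from fail(5)=0 chase 'b': 0 ⇒ 0;  out=∅∪out(0)=∅
  fail(7) 'cbba': from fail(6)=0 chase 'a': 0 ⇒ 1;  out=∅∪out(1)=∅
  fail(8) 'cbbab': from fail(7)=1 chase 'b': 1→0 ⇒ 0;  out=∅∪out(0)=∅
  fail(9) 'cbbabc': from fail(8)=0 chase 'c': 0 ⇒ 4;  out={1}∪out(4)={1}

Run:
pos 0 'a': at 1
pos 1 'c': at 4 ·f
pos 2 'b': at 5
pos 3 'b': at 6
pos 4 'a': at 7
pos 5 'b': at 8
pos 6 'c': at 9  emit P1@[1:6]
pos 7 'a': at 1 ·f
pos 8 'a': at 2
pos 9 'a': at 3  emit P0@[7:9]
pos 10 'a': at 3 ·f  emit P0@[8:10]
pos 11 'c': at 4 ·f
pos 12 'b': at 5
pos 13 'b': at 6
pos 14 'a': at 7
pos 15 'b': at 8
pos 16 'c': at 9  emit P1@[11:16]
pos 17 'b': at 5 ·f
pos 18 'a': at 1 ·f
pos 19 'b': at 0 ·f
pos 20 'c': at 4
pos 21 'b': at 5
pos 22 'b': at 6
pos 23 'a': at 7
pos 24 'b': at 8
pos 25 'c': at 9  emit P1@[20:25]
pos 26 'c': at 4 ·f
pos 27 'a': at 1 ·f
pos 28 'a': at 2
pos 29 'a': at 3  emit P0@[27:29]
pos 30 'b': at 0 ·f
pos 31 'b': at 0
pos 32 'a': at 1
pos 33 'b': at 0 ·f
pos 34 'a': at 1
pos 35 'a': at 2
pos 36 'a': at 3  emit P0@[34:36]
pos 37 'a': at 3 ·f  emit P0@[35:37]
pos 38 'a': at 3 ·f  emit P0@[36:38]
pos 39 'a': at 3 ·f  emit P0@[37:39]

Matches: [[6,1],[9,0],[10,0],[16,1],[25,1],[29,0],[36,0],[37,0],[38,0],[39,0]]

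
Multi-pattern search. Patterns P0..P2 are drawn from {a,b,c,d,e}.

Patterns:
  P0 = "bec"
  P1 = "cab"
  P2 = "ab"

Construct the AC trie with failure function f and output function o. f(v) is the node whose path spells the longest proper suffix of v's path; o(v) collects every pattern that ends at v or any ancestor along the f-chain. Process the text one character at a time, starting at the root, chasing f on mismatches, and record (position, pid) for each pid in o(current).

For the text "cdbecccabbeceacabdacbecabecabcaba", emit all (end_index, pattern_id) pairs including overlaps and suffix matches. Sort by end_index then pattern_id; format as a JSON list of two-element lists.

Build automaton:
Trie nodes:
  0='ε' goto a→7 b→1 c→4
  1='b' goto e→2
  2='be' goto c→3
  3='bec' goto ·  ←P0
  4='c' goto a→5
  5='ca' goto b→6
  6='cab' goto ·  ←P1
  7='a' goto b→8
  8='ab' goto ·  ←P2

Failure links (BFS by depth):
  n1('b'): parent n0 fail=0; on 'b' 0 → fail=0;  out ∅∪∅=∅
  n4('c'): parent n0 fail=0; on 'c' 0 → fail=0;  out ∅∪∅=∅
  n7('a'): parent n0 fail=0; on 'a' 0 → fail=0;  out ∅∪∅=∅
  n2('be'): parent n1 fail=0; on 'e' 0 → fail=0;  out ∅∪∅=∅
  n5('ca'): parent n4 fail=0; on 'a' 0 → fail=7;  out ∅∪∅=∅
  n8('ab'): parent n7 fail=0; on 'b' 0 → fail=1;  out {2}∪∅={2}
  n3('bec'): parent n2 fail=0; on 'c' 0 → fail=4;  out {0}∪∅={0}
  n6('cab'): parent n5 fail=7; on 'b' 7 → fail=8;  out {1}∪{2}={1,2}

Scan:
i=0 'c': node 0→4
i=1 'd': node 4→0 (via fail)
i=2 'b': node 0→1
i=3 'e': node 1→2
i=4 'c': node 2→3  emit P0@[2:4]
i=5 'c': node 3→4 (via fail)
i=6 'c': node 4→4 (via fail)
i=7 'a': node 4→5
i=8 'b': node 5→6  emit P1@[6:8],P2@[7:8]
i=9 'b': node 6→1 (via fail)
i=10 'e': node 1→2
i=11 'c': node 2→3  emit P0@[9:11]
i=12 'e': node 3→0 (via fail)
i=13 'a': node 0→7
i=14 'c': node 7→4 (via fail)
i=15 'a': node 4→5
i=16 'b': node 5→6  emit P1@[14:16],P2@[15:16]
i=17 'd': node 6→0 (via fail)
i=18 'a': node 0→7
i=19 'c': node 7→4 (via fail)
i=20 'b': node 4→1 (via fail)
i=21 'e': node 1→2
i=22 'c': node 2→3  emit P0@[20:22]
i=23 'a': node 3→5 (via fail)
i=24 'b': node 5→6  emit P1@[22:24],P2@[23:24]
i=25 'e': node 6→2 (via fail)
i=26 'c': node 2→3  emit P0@[24:26]
i=27 'a': node 3→5 (via fail)
i=28 'b': node 5→6  emit P1@[26:28],P2@[27:28]
i=29 'c': node 6→4 (via fail)
i=30 'a': node 4→5
i=31 'b': node 5→6  emit P1@[29:31],P2@[30:31]
i=32 'a': node 6→7 (via fail)

Result: [[4,0],[8,1],[8,2],[11,0],[16,1],[16,2],[22,0],[24,1],[24,2],[26,0],[28,1],[28,2],[31,1],[31,2]]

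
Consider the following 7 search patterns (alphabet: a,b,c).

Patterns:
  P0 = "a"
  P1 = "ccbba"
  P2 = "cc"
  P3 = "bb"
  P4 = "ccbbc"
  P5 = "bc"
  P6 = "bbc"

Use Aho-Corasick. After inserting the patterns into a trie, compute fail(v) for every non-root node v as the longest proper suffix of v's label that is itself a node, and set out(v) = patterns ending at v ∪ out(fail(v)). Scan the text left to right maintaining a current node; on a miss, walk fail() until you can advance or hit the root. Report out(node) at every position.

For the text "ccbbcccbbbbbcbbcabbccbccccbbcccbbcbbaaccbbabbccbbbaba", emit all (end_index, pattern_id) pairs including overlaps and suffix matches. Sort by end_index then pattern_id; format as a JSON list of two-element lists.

Build automaton:
Trie nodes:
  n0 'ε': a→1 b→7 c→2
  n1 'a': ·  ←P0
  n2 'c': c→3
  n3 'cc': b→4  ←P2
  n4 'ccb': b→5
  n5 'ccbb': a→6 c→9
  n6 'ccbba': ·  ←P1
  n7 'b': b→8 c→10
  n8 'bb': c→11  ←P3
  n9 'ccbbc': ·  ←P4
  n10 'bc': ·  ←P5
  n11 'bbc': ·  ←P6

BFS fail/out derivation:
  n1('a'): parent n0 fail=0; on 'a' 0 → fail=0;  out {0}∪∅={0}
  n2('c'): parent n0 fail=0; on 'c' 0 → fail=0;  out ∅∪∅=∅
  n7('b'): parent n0 fail=0; on 'b' 0 → fail=0;  out ∅∪∅=∅
  n3('cc'): parent n2 fail=0; on 'c' 0 → fail=2;  out {2}∪∅={2}
  n8('bb'): parent n7 fail=0; on 'b' 0 → fail=7;  out {3}∪∅={3}
  n10('bc'): parent n7 fail=0; on 'c' 0 → fail=2;  out {5}∪∅={5}
  n4('ccb'): parent n3 fail=2; on 'b' 2→0 → fail=7;  out ∅∪∅=∅
  n11('bbc'): parent n8 fail=7; on 'c' 7 → fail=10;  out {6}∪{5}={5,6}
  n5('ccbb'): parent n4 fail=7; on 'b' 7 → fail=8;  out ∅∪{3}={3}
  n6('ccbba'): parent n5 fail=8; on 'a' 8→7→0 → fail=1;  out {1}∪{0}={0,1}
  n9('ccbbc'): parent n5 fail=8; on 'c' 8 → fail=11;  out {4}∪{5,6}={4,5,6}

Scan:
[0] read 'c'  n0⇒n2
[1] read 'c'  n2⇒n3  ** P2@[0:1]
[2] read 'b'  n3⇒n4
[3] read 'b'  n4⇒n5  ** P3@[2:3]
[4] read 'c'  n5⇒n9  ** P4@[0:4],P5@[3:4],P6@[2:4]
[5] read 'c'  n9⇒n3 (via fail)  ** P2@[4:5]
[6] read 'c'  n3⇒n3 (via fail)  ** P2@[5:6]
[7] read 'b'  n3⇒n4
[8] read 'b'  n4⇒n5  ** P3@[7:8]
[9] read 'b'  n5⇒n8 (via fail)  ** P3@[8:9]
[10] read 'b'  n8⇒n8 (via fail)  ** P3@[9:10]
[11] read 'b'  n8⇒n8 (via fail)  ** P3@[10:11]
[12] read 'c'  n8⇒n11  ** P5@[11:12],P6@[10:12]
[13] read 'b'  n11⇒n7 (via fail)
[14] read 'b'  n7⇒n8  ** P3@[13:14]
[15] read 'c'  n8⇒n11  ** P5@[14:15],P6@[13:15]
[16] read 'a'  n11⇒n1 (via fail)  ** P0@[16:16]
[17] read 'b'  n1⇒n7 (via fail)
[18] read 'b'  n7⇒n8  ** P3@[17:18]
[19] read 'c'  n8⇒n11  ** P5@[18:19],P6@[17:19]
[20] read 'c'  n11⇒n3 (via fail)  ** P2@[19:20]
[21] read 'b'  n3⇒n4
[22] read 'c'  n4⇒n10 (via fail)  ** P5@[21:22]
[23] read 'c'  n10⇒n3 (via fail)  ** P2@[22:23]
[24] read 'c'  n3⇒n3 (via fail)  ** P2@[23:24]
[25] read 'c'  n3⇒n3 (via fail)  ** P2@[24:25]
[26] read 'b'  n3⇒n4
[27] read 'b'  n4⇒n5  ** P3@[26:27]
[28] read 'c'  n5⇒n9  ** P4@[24:28],P5@[27:28],P6@[26:28]
[29] read 'c'  n9⇒n3 (via fail)  ** P2@[28:29]
[30] read 'c'  n3⇒n3 (via fail)  ** P2@[29:30]
[31] read 'b'  n3⇒n4
[32] read 'b'  n4⇒n5  ** P3@[31:32]
[33] read 'c'  n5⇒n9  ** P4@[29:33],P5@[32:33],P6@[31:33]
[34] read 'b'  n9⇒n7 (via fail)
[35] read 'b'  n7⇒n8  ** P3@[34:35]
[36] read 'a'  n8⇒n1 (via fail)  ** P0@[36:36]
[37] read 'a'  n1⇒n1 (via fail)  ** P0@[37:37]
[38] read 'c'  n1⇒n2 (via fail)
[39] read 'c'  n2⇒n3  ** P2@[38:39]
[40] read 'b'  n3⇒n4
[41] read 'b'  n4⇒n5  ** P3@[40:41]
[42] read 'a'  n5⇒n6  ** P0@[42:42],P1@[38:42]
[43] read 'b'  n6⇒n7 (via fail)
[44] read 'b'  n7⇒n8  ** P3@[43:44]
[45] read 'c'  n8⇒n11  ** P5@[44:45],P6@[43:45]
[46] read 'c'  n11⇒n3 (via fail)  ** P2@[45:46]
[47] read 'b'  n3⇒n4
[48] read 'b'  n4⇒n5  ** P3@[47:48]
[49] read 'b'  n5⇒n8 (via fail)  ** P3@[48:49]
[50] read 'a'  n8⇒n1 (via fail)  ** P0@[50:50]
[51] read 'b'  n1⇒n7 (via fail)
[52] read 'a'  n7⇒n1 (via fail)  ** P0@[52:52]

Result: [[1,2],[3,3],[4,4],[4,5],[4,6],[5,2],[6,2],[8,3],[9,3],[10,3],[11,3],[12,5],[12,6],[14,3],[15,5],[15,6],[16,0],[18,3],[19,5],[19,6],[20,2],[22,5],[23,2],[24,2],[25,2],[27,3],[28,4],[28,5],[28,6],[29,2],[30,2],[32,3],[33,4],[33,5],[33,6],[35,3],[36,0],[37,0],[39,2],[41,3],[42,0],[42,1],[44,3],[45,5],[45,6],[46,2],[48,3],[49,3],[50,0],[52,0]]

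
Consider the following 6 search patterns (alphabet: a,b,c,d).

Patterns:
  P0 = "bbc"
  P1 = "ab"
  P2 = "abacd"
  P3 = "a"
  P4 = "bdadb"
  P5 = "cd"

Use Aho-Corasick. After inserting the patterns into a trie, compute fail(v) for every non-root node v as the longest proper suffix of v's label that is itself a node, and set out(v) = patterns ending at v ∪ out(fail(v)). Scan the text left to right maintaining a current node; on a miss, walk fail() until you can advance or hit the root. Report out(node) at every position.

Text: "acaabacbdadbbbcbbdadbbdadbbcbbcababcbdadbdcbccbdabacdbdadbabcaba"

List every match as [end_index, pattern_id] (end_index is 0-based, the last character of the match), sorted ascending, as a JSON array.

Construct AC machine:
Trie (insert patterns):
  n0 'ε': a→4 b→1 c→13
  n1 'b': b→2 d→9
  n2 'bb': c→3
  n3 'bbc': ·  [P0 ends]
  n4 'a': b→5  [P3 ends]
  n5 'ab': a→6  [P1 ends]
  n6 'aba': c→7
  n7 'abac': d→8
  n8 'abacd': ·  [P2 ends]
  n9 'bd': a→10
  n10 'bda': d→11
  n11 'bdad': b→12
  n12 'bdadb': ·  [P4 ends]
  n13 'c': d→14
  n14 'cd': ·  [P5 ends]

Failure links (BFS by depth):
  fail(1) 'b': from fail(0)=0 chase 'b': 0 ⇒ 0;  out=∅∪out(0)=∅
  fail(4) 'a': from fail(0)=0 chase 'a': 0 ⇒ 0;  out={3}∪out(0)={3}
  fail(13) 'c': from fail(0)=0 chase 'c': 0 ⇒ 0;  out=∅∪out(0)=∅
  fail(2) 'bb': from fail(1)=0 chase 'b': 0 ⇒ 1;  out=∅∪out(1)=∅
  fail(5) 'ab': from fail(4)=0 chase 'b': 0 ⇒ 1;  out={1}∪out(1)={1}
  fail(9) 'bd': from fail(1)=0 chase 'd': 0 ⇒ 0;  out=∅∪out(0)=∅
  fail(14) 'cd': from fail(13)=0 chase 'd': 0 ⇒ 0;  out={5}∪out(0)={5}
  fail(3) 'bbc': from fail(2)=1 chase 'c': 1→0 ⇒ 13;  out={0}∪out(13)={0}
  fail(6) 'aba': from fail(5)=1 chase 'a': 1→0 ⇒ 4;  out=∅∪out(4)={3}
  fail(10) 'bda': from fail(9)=0 chase 'a': 0 ⇒ 4;  out=∅∪out(4)={3}
  fail(7) 'abac': from fail(6)=4 chase 'c': 4→0 ⇒ 13;  out=∅∪out(13)=∅
  fail(11) 'bdad': from fail(10)=4 chase 'd': 4→0 ⇒ 0;  out=∅∪out(0)=∅
  fail(8) 'abacd': from fail(7)=13 chase 'd': 13 ⇒ 14;  out={2}∪out(14)={2,5}
  fail(12) 'bdadb': from fail(11)=0 chase 'b': 0 ⇒ 1;  out={4}∪out(1)={4}

Text stream:
[0] read 'a'  n0⇒n4  ** P3@[0:0]
[1] read 'c'  n4⇒n13 ·f
[2] read 'a'  n13⇒n4 ·f  ** P3@[2:2]
[3] read 'a'  n4⇒n4 ·f  ** P3@[3:3]
[4] read 'b'  n4⇒n5  ** P1@[3:4]
[5] read 'a'  n5⇒n6  ** P3@[5:5]
[6] read 'c'  n6⇒n7
[7] read 'b'  n7⇒n1 ·f
[8] read 'd'  n1⇒n9
[9] read 'a'  n9⇒n10  ** P3@[9:9]
[10] read 'd'  n10⇒n11
[11] read 'b'  n11⇒n12  ** P4@[7:11]
[12] read 'b'  n12⇒n2 ·f
[13] read 'b'  n2⇒n2 ·f
[14] read 'c'  n2⇒n3  ** P0@[12:14]
[15] read 'b'  n3⇒n1 ·f
[16] read 'b'  n1⇒n2
[17] read 'd'  n2⇒n9 ·f
[18] read 'a'  n9⇒n10  ** P3@[18:18]
[19] read 'd'  n10⇒n11
[20] read 'b'  n11⇒n12  ** P4@[16:20]
[21] read 'b'  n12⇒n2 ·f
[22] read 'd'  n2⇒n9 ·f
[23] read 'a'  n9⇒n10  ** P3@[23:23]
[24] read 'd'  n10⇒n11
[25] read 'b'  n11⇒n12  ** P4@[21:25]
[26] read 'b'  n12⇒n2 ·f
[27] read 'c'  n2⇒n3  ** P0@[25:27]
[28] read 'b'  n3⇒n1 ·f
[29] read 'b'  n1⇒n2
[30] read 'c'  n2⇒n3  ** P0@[28:30]
[31] read 'a'  n3⇒n4 ·f  ** P3@[31:31]
[32] read 'b'  n4⇒n5  ** P1@[31:32]
[33] read 'a'  n5⇒n6  ** P3@[33:33]
[34] read 'b'  n6⇒n5 ·f  ** P1@[33:34]
[35] read 'c'  n5⇒n13 ·f
[36] read 'b'  n13⇒n1 ·f
[37] read 'd'  n1⇒n9
[38] read 'a'  n9⇒n10  ** P3@[38:38]
[39] read 'd'  n10⇒n11
[40] read 'b'  n11⇒n12  ** P4@[36:40]
[41] read 'd'  n12⇒n9 ·f
[42] read 'c'  n9⇒n13 ·f
[43] read 'b'  n13⇒n1 ·f
[44] read 'c'  n1⇒n13 ·f
[45] read 'c'  n13⇒n13 ·f
[46] read 'b'  n13⇒n1 ·f
[47] read 'd'  n1⇒n9
[48] read 'a'  n9⇒n10  ** P3@[48:48]
[49] read 'b'  n10⇒n5 ·f  ** P1@[48:49]
[50] read 'a'  n5⇒n6  ** P3@[50:50]
[51] read 'c'  n6⇒n7
[52] read 'd'  n7⇒n8  ** P2@[48:52],P5@[51:52]
[53] read 'b'  n8⇒n1 ·f
[54] read 'd'  n1⇒n9
[55] read 'a'  n9⇒n10  ** P3@[55:55]
[56] read 'd'  n10⇒n11
[57] read 'b'  n11⇒n12  ** P4@[53:57]
[58] read 'a'  n12⇒n4 ·f  ** P3@[58:58]
[59] read 'b'  n4⇒n5  ** P1@[58:59]
[60] read 'c'  n5⇒n13 ·f
[61] read 'a'  n13⇒n4 ·f  ** P3@[61:61]
[62] read 'b'  n4⇒n5  ** P1@[61:62]
[63] read 'a'  n5⇒n6  ** P3@[63:63]

Result: [[0,3],[2,3],[3,3],[4,1],[5,3],[9,3],[11,4],[14,0],[18,3],[20,4],[23,3],[25,4],[27,0],[30,0],[31,3],[32,1],[33,3],[34,1],[38,3],[40,4],[48,3],[49,1],[50,3],[52,2],[52,5],[55,3],[57,4],[58,3],[59,1],[61,3],[62,1],[63,3]]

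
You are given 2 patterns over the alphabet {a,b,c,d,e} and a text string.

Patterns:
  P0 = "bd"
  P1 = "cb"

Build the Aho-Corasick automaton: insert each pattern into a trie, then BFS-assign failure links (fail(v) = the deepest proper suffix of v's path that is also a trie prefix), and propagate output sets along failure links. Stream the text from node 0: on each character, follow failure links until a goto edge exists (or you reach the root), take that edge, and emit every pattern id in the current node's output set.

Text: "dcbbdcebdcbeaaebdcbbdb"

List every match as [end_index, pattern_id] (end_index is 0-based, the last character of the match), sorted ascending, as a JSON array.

Build:
Trie (insert patterns):
  n0 'ε': b→1 c→3
  n1 'b': d→2
  n2 'bd': ·  [P0 ends]
  n3 'c': b→4
  n4 'cb': ·  [P1 ends]

Failure links (BFS by depth):
  n1('b'): parent n0 fail=0; on 'b' 0 → fail=0;  out ∅∪∅=∅
  n3('c'): parent n0 fail=0; on 'c' 0 → fail=0;  out ∅∪∅=∅
  n2('bd'): parent n1 fail=0; on 'd' 0 → fail=0;  out {0}∪∅={0}
  n4('cb'): parent n3 fail=0; on 'b' 0 → fail=1;  out {1}∪∅={1}

Run:
i=0 'd': node 0→0
i=1 'c': node 0→3
i=2 'b': node 3→4  → match P1@[1:2]
i=3 'b': node 4→1 (fail-walked)
i=4 'd': node 1→2  → match P0@[3:4]
i=5 'c': node 2→3 (fail-walked)
i=6 'e': node 3→0 (fail-walked)
i=7 'b': node 0→1
i=8 'd': node 1→2  → match P0@[7:8]
i=9 'c': node 2→3 (fail-walked)
i=10 'b': node 3→4  → match P1@[9:10]
i=11 'e': node 4→0 (fail-walked)
i=12 'a': node 0→0
i=13 'a': node 0→0
i=14 'e': node 0→0
i=15 'b': node 0→1
i=16 'd': node 1→2  → match P0@[15:16]
i=17 'c': node 2→3 (fail-walked)
i=18 'b': node 3→4  → match P1@[17:18]
i=19 'b': node 4→1 (fail-walked)
i=20 'd': node 1→2  → match P0@[19:20]
i=21 'b': node 2→1 (fail-walked)

All matches (sorted): [[2,1],[4,0],[8,0],[10,1],[16,0],[18,1],[20,0]]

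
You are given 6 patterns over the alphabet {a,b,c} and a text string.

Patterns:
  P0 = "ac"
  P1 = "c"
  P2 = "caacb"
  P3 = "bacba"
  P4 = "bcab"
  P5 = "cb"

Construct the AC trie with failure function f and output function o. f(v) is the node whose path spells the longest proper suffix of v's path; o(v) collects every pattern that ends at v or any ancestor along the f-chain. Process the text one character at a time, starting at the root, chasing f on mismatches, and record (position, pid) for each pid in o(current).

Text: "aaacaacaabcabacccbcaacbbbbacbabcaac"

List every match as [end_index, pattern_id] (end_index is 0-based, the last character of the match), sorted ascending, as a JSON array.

Construct AC machine:
Trie (insert patterns):
  0='ε' goto a→1 b→8 c→3
  1='a' goto c→2
  2='ac' goto ·  ←P0
  3='c' goto a→4 b→16  ←P1
  4='ca' goto a→5
  5='caa' goto c→6
  6='caac' goto b→7
  7='caacb' goto ·  ←P2
  8='b' goto a→9 c→13
  9='ba' goto c→10
  10='bac' goto b→11
  11='bacb' goto a→12
  12='bacba' goto ·  ←P3
  13='bc' goto a→14
  14='bca' goto b→15
  15='bcab' goto ·  ←P4
  16='cb' goto ·  ←P5

BFS fail/out derivation:
  fail(1) 'a': from fail(0)=0 chase 'a': 0 ⇒ 0;  out=∅∪out(0)=∅
  fail(3) 'c': from fail(0)=0 chase 'c': 0 ⇒ 0;  out={1}∪out(0)={1}
  fail(8) 'b': from fail(0)=0 chase 'b': 0 ⇒ 0;  out=∅∪out(0)=∅
  fail(2) 'ac': from fail(1)=0 chase 'c': 0 ⇒ 3;  out={0}∪out(3)={0,1}
  fail(4) 'ca': from fail(3)=0 chase 'a': 0 ⇒ 1;  out=∅∪out(1)=∅
  fail(9) 'ba': from fail(8)=0 chase 'a': 0 ⇒ 1;  out=∅∪out(1)=∅
  fail(13) 'bc': from fail(8)=0 chase 'c': 0 ⇒ 3;  out=∅∪out(3)={1}
  fail(16) 'cb': from fail(3)=0 chase 'b': 0 ⇒ 8;  out={5}∪out(8)={5}
  fail(5) 'caa': from fail(4)=1 chase 'a': 1→0 ⇒ 1;  out=∅∪out(1)=∅
  fail(10) 'bac': from fail(9)=1 chase 'c': 1 ⇒ 2;  out=∅∪out(2)={0,1}
  fail(14) 'bca': from fail(13)=3 chase 'a': 3 ⇒ 4;  out=∅∪out(4)=∅
  fail(6) 'caac': from fail(5)=1 chase 'c': 1 ⇒ 2;  out=∅∪out(2)={0,1}
  fail(11) 'bacb': from fail(10)=2 chase 'b': 2→3 ⇒ 16;  out=∅∪out(16)={5}
  fail(15) 'bcab': from fail(14)=4 chase 'b': 4→1→0 ⇒ 8;  out={4}∪out(8)={4}
  fail(7) 'caacb': from fail(6)=2 chase 'b': 2→3 ⇒ 16;  out={2}∪out(16)={2,5}
  fail(12) 'bacba': from fail(11)=16 chase 'a': 16→8 ⇒ 9;  out={3}∪out(9)={3}

Scan:
pos 0 'a': at 1
pos 1 'a': at 1 (via fail)
pos 2 'a': at 1 (via fail)
pos 3 'c': at 2  → match P0@[2:3],P1@[3:3]
pos 4 'a': at 4 (via fail)
pos 5 'a': at 5
pos 6 'c': at 6  → match P0@[5:6],P1@[6:6]
pos 7 'a': at 4 (via fail)
pos 8 'a': at 5
pos 9 'b': at 8 (via fail)
pos 10 'c': at 13  → match P1@[10:10]
pos 11 'a': at 14
pos 12 'b': at 15  → match P4@[9:12]
pos 13 'a': at 9 (via fail)
pos 14 'c': at 10  → match P0@[13:14],P1@[14:14]
pos 15 'c': at 3 (via fail)  → match P1@[15:15]
pos 16 'c': at 3 (via fail)  → match P1@[16:16]
pos 17 'b': at 16  → match P5@[16:17]
pos 18 'c': at 13 (via fail)  → match P1@[18:18]
pos 19 'a': at 14
pos 20 'a': at 5 (via fail)
pos 21 'c': at 6  → match P0@[20:21],P1@[21:21]
pos 22 'b': at 7  → match P2@[18:22],P5@[21:22]
pos 23 'b': at 8 (via fail)
pos 24 'b': at 8 (via fail)
pos 25 'b': at 8 (via fail)
pos 26 'a': at 9
pos 27 'c': at 10  → match P0@[26:27],P1@[27:27]
pos 28 'b': at 11  → match P5@[27:28]
pos 29 'a': at 12  → match P3@[25:29]
pos 30 'b': at 8 (via fail)
pos 31 'c': at 13  → match P1@[31:31]
pos 32 'a': at 14
pos 33 'a': at 5 (via fail)
pos 34 'c': at 6  → match P0@[33:34],P1@[34:34]

All matches (sorted): [[3,0],[3,1],[6,0],[6,1],[10,1],[12,4],[14,0],[14,1],[15,1],[16,1],[17,5],[18,1],[21,0],[21,1],[22,2],[22,5],[27,0],[27,1],[28,5],[29,3],[31,1],[34,0],[34,1]]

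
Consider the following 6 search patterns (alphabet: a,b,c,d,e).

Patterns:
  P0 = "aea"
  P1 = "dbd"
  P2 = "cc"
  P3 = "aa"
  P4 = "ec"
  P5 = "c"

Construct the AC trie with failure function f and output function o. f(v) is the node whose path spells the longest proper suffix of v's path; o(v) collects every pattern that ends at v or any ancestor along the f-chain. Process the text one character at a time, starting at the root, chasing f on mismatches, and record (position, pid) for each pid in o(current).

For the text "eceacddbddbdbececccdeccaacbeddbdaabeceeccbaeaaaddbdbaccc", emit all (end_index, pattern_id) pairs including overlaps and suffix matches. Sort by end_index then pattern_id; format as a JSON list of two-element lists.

Construct AC machine:
Trie nodes:
  0='ε' goto a→1 c→7 d→4 e→10
  1='a' goto a→9 e→2
  2='ae' goto a→3
  3='aea' goto ·  ←P0
  4='d' goto b→5
  5='db' goto d→6
  6='dbd' goto ·  ←P1
  7='c' goto c→8  ←P5
  8='cc' goto ·  ←P2
  9='aa' goto ·  ←P3
  10='e' goto c→11
  11='ec' goto ·  ←P4

BFS fail/out derivation:
  n1('a'): parent n0 fail=0; on 'a' 0 → fail=0;  out ∅∪∅=∅
  n4('d'): parent n0 fail=0; on 'd' 0 → fail=0;  out ∅∪∅=∅
  n7('c'): parent n0 fail=0; on 'c' 0 → fail=0;  out {5}∪∅={5}
  n10('e'): parent n0 fail=0; on 'e' 0 → fail=0;  out ∅∪∅=∅
  n2('ae'): parent n1 fail=0; on 'e' 0 → fail=10;  out ∅∪∅=∅
  n5('db'): parent n4 fail=0; on 'b' 0 → fail=0;  out ∅∪∅=∅
  n8('cc'): parent n7 fail=0; on 'c' 0 → fail=7;  out {2}∪{5}={2,5}
  n9('aa'): parent n1 fail=0; on 'a' 0 → fail=1;  out {3}∪∅={3}
  n11('ec'): parent n10 fail=0; on 'c' 0 → fail=7;  out {4}∪{5}={4,5}
  n3('aea'): parent n2 fail=10; on 'a' 10→0 → fail=1;  out {0}∪∅={0}
  n6('dbd'): parent n5 fail=0; on 'd' 0 → fail=4;  out {1}∪∅={1}

Scan:
[0] read 'e'  n0⇒n10
[1] read 'c'  n10⇒n11  → match P4@[0:1],P5@[1:1]
[2] read 'e'  n11⇒n10 (via fail)
[3] read 'a'  n10⇒n1 (via fail)
[4] read 'c'  n1⇒n7 (via fail)  → match P5@[4:4]
[5] read 'd'  n7⇒n4 (via fail)
[6] read 'd'  n4⇒n4 (via fail)
[7] read 'b'  n4⇒n5
[8] read 'd'  n5⇒n6  → match P1@[6:8]
[9] read 'd'  n6⇒n4 (via fail)
[10] read 'b'  n4⇒n5
[11] read 'd'  n5⇒n6  → match P1@[9:11]
[12] read 'b'  n6⇒n5 (via fail)
[13] read 'e'  n5⇒n10 (via fail)
[14] read 'c'  n10⇒n11  → match P4@[13:14],P5@[14:14]
[15] read 'e'  n11⇒n10 (via fail)
[16] read 'c'  n10⇒n11  → match P4@[15:16],P5@[16:16]
[17] read 'c'  n11⇒n8 (via fail)  → match P2@[16:17],P5@[17:17]
[18] read 'c'  n8⇒n8 (via fail)  → match P2@[17:18],P5@[18:18]
[19] read 'd'  n8⇒n4 (via fail)
[20] read 'e'  n4⇒n10 (via fail)
[21] read 'c'  n10⇒n11  → match P4@[20:21],P5@[21:21]
[22] read 'c'  n11⇒n8 (via fail)  → match P2@[21:22],P5@[22:22]
[23] read 'a'  n8⇒n1 (via fail)
[24] read 'a'  n1⇒n9  → match P3@[23:24]
[25] read 'c'  n9⇒n7 (via fail)  → match P5@[25:25]
[26] read 'b'  n7⇒n0 (via fail)
[27] read 'e'  n0⇒n10
[28] read 'd'  n10⇒n4 (via fail)
[29] read 'd'  n4⇒n4 (via fail)
[30] read 'b'  n4⇒n5
[31] read 'd'  n5⇒n6  → match P1@[29:31]
[32] read 'a'  n6⇒n1 (via fail)
[33] read 'a'  n1⇒n9  → match P3@[32:33]
[34] read 'b'  n9⇒n0 (via fail)
[35] read 'e'  n0⇒n10
[36] read 'c'  n10⇒n11  → match P4@[35:36],P5@[36:36]
[37] read 'e'  n11⇒n10 (via fail)
[38] read 'e'  n10⇒n10 (via fail)
[39] read 'c'  n10⇒n11  → match P4@[38:39],P5@[39:39]
[40] read 'c'  n11⇒n8 (via fail)  → match P2@[39:40],P5@[40:40]
[41] read 'b'  n8⇒n0 (via fail)
[42] read 'a'  n0⇒n1
[43] read 'e'  n1⇒n2
[44] read 'a'  n2⇒n3  → match P0@[42:44]
[45] read 'a'  n3⇒n9 (via fail)  → match P3@[44:45]
[46] read 'a'  n9⇒n9 (via fail)  → match P3@[45:46]
[47] read 'd'  n9⇒n4 (via fail)
[48] read 'd'  n4⇒n4 (via fail)
[49] read 'b'  n4⇒n5
[50] read 'd'  n5⇒n6  → match P1@[48:50]
[51] read 'b'  n6⇒n5 (via fail)
[52] read 'a'  n5⇒n1 (via fail)
[53] read 'c'  n1⇒n7 (via fail)  → match P5@[53:53]
[54] read 'c'  n7⇒n8  → match P2@[53:54],P5@[54:54]
[55] read 'c'  n8⇒n8 (via fail)  → match P2@[54:55],P5@[55:55]

Matches: [[1,4],[1,5],[4,5],[8,1],[11,1],[14,4],[14,5],[16,4],[16,5],[17,2],[17,5],[18,2],[18,5],[21,4],[21,5],[22,2],[22,5],[24,3],[25,5],[31,1],[33,3],[36,4],[36,5],[39,4],[39,5],[40,2],[40,5],[44,0],[45,3],[46,3],[50,1],[53,5],[54,2],[54,5],[55,2],[55,5]]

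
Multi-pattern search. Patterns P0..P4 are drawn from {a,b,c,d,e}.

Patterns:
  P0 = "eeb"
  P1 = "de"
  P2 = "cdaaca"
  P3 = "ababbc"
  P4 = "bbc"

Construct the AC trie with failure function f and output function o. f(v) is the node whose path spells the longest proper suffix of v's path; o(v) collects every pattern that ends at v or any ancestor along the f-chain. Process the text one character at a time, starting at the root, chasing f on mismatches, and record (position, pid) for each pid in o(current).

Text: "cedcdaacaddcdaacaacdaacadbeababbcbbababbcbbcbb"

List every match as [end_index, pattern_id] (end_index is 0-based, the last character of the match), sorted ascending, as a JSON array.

Construct AC machine:
Trie nodes:
  0='ε' goto a→12 b→18 c→6 d→4 e→1
  1='e' goto e→2
  2='ee' goto b→3
  3='eeb' goto ·  ←P0
  4='d' goto e→5
  5='de' goto ·  ←P1
  6='c' goto d→7
  7='cd' goto a→8
  8='cda' goto a→9
  9='cdaa' goto c→10
  10='cdaac' goto a→11
  11='cdaaca' goto ·  ←P2
  12='a' goto b→13
  13='ab' goto a→14
  14='aba' goto b→15
  15='abab' goto b→16
  16='ababb' goto c→17
  17='ababbc' goto ·  ←P3
  18='b' goto b→19
  19='bb' goto c→20
  20='bbc' goto ·  ←P4

Failure links (BFS by depth):
  n1('e'): parent n0 fail=0; on 'e' 0 → fail=0;  out ∅∪∅=∅
  n4('d'): parent n0 fail=0; on 'd' 0 → fail=0;  out ∅∪∅=∅
  n6('c'): parent n0 fail=0; on 'c' 0 → fail=0;  out ∅∪∅=∅
  n12('a'): parent n0 fail=0; on 'a' 0 → fail=0;  out ∅∪∅=∅
  n18('b'): parent n0 fail=0; on 'b' 0 → fail=0;  out ∅∪∅=∅
  n2('ee'): parent n1 fail=0; on 'e' 0 → fail=1;  out ∅∪∅=∅
  n5('de'): parent n4 fail=0; on 'e' 0 → fail=1;  out {1}∪∅={1}
  n7('cd'): parent n6 fail=0; on 'd' 0 → fail=4;  out ∅∪∅=∅
  n13('ab'): parent n12 fail=0; on 'b' 0 → fail=18;  out ∅∪∅=∅
  n19('bb'): parent n18 fail=0; on 'b' 0 → fail=18;  out ∅∪∅=∅
  n3('eeb'): parent n2 fail=1; on 'b' 1→0 → fail=18;  out {0}∪∅={0}
  n8('cda'): parent n7 fail=4; on 'a' 4→0 → fail=12;  out ∅∪∅=∅
  n14('aba'): parent n13 fail=18; on 'a' 18→0 → fail=12;  out ∅∪∅=∅
  n20('bbc'): parent n19 fail=18; on 'c' 18→0 → fail=6;  out {4}∪∅={4}
  n9('cdaa'): parent n8 fail=12; on 'a' 12→0 → fail=12;  out ∅∪∅=∅
  n15('abab'): parent n14 fail=12; on 'b' 12 → fail=13;  out ∅∪∅=∅
  n10('cdaac'): parent n9 fail=12; on 'c' 12→0 → fail=6;  out ∅∪∅=∅
  n16('ababb'): parent n15 fail=13; on 'b' 13→18 → fail=19;  out ∅∪∅=∅
  n11('cdaaca'): parent n10 fail=6; on 'a' 6→0 → fail=12;  out {2}∪∅={2}
  n17('ababbc'): parent n16 fail=19; on 'c' 19 → fail=20;  out {3}∪{4}={3,4}

Scan:
[0] read 'c'  n0⇒n6
[1] read 'e'  n6⇒n1 (fail-walked)
[2] read 'd'  n1⇒n4 (fail-walked)
[3] read 'c'  n4⇒n6 (fail-walked)
[4] read 'd'  n6⇒n7
[5] read 'a'  n7⇒n8
[6] read 'a'  n8⇒n9
[7] read 'c'  n9⇒n10
[8] read 'a'  n10⇒n11  → match P2@[3:8]
[9] read 'd'  n11⇒n4 (fail-walked)
[10] read 'd'  n4⇒n4 (fail-walked)
[11] read 'c'  n4⇒n6 (fail-walked)
[12] read 'd'  n6⇒n7
[13] read 'a'  n7⇒n8
[14] read 'a'  n8⇒n9
[15] read 'c'  n9⇒n10
[16] read 'a'  n10⇒n11  → match P2@[11:16]
[17] read 'a'  n11⇒n12 (fail-walked)
[18] read 'c'  n12⇒n6 (fail-walked)
[19] read 'd'  n6⇒n7
[20] read 'a'  n7⇒n8
[21] read 'a'  n8⇒n9
[22] read 'c'  n9⇒n10
[23] read 'a'  n10⇒n11  → match P2@[18:23]
[24] read 'd'  n11⇒n4 (fail-walked)
[25] read 'b'  n4⇒n18 (fail-walked)
[26] read 'e'  n18⇒n1 (fail-walked)
[27] read 'a'  n1⇒n12 (fail-walked)
[28] read 'b'  n12⇒n13
[29] read 'a'  n13⇒n14
[30] read 'b'  n14⇒n15
[31] read 'b'  n15⇒n16
[32] read 'c'  n16⇒n17  → match P3@[27:32],P4@[30:32]
[33] read 'b'  n17⇒n18 (fail-walked)
[34] read 'b'  n18⇒n19
[35] read 'a'  n19⇒n12 (fail-walked)
[36] read 'b'  n12⇒n13
[37] read 'a'  n13⇒n14
[38] read 'b'  n14⇒n15
[39] read 'b'  n15⇒n16
[40] read 'c'  n16⇒n17  → match P3@[35:40],P4@[38:40]
[41] read 'b'  n17⇒n18 (fail-walked)
[42] read 'b'  n18⇒n19
[43] read 'c'  n19⇒n20  → match P4@[41:43]
[44] read 'b'  n20⇒n18 (fail-walked)
[45] read 'b'  n18⇒n19

Matches: [[8,2],[16,2],[23,2],[32,3],[32,4],[40,3],[40,4],[43,4]]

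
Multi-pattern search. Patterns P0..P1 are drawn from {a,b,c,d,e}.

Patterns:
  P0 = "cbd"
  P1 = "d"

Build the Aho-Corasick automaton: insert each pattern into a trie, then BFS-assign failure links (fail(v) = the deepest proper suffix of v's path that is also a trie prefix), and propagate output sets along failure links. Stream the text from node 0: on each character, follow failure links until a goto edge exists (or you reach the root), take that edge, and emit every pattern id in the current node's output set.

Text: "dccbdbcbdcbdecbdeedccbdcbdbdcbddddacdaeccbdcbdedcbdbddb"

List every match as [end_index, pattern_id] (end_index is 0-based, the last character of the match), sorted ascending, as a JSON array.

Construct AC machine:
Trie nodes:
  0='ε' goto c→1 d→4
  1='c' goto b→2
  2='cb' goto d→3
  3='cbd' goto ·  [P0 ends]
  4='d' goto ·  [P1 ends]

Failure links (BFS by depth):
  n1('c'): parent n0 fail=0; on 'c' 0 → fail=0;  out ∅∪∅=∅
  n4('d'): parent n0 fail=0; on 'd' 0 → fail=0;  out {1}∪∅={1}
  n2('cb'): parent n1 fail=0; on 'b' 0 → fail=0;  out ∅∪∅=∅
  n3('cbd'): parent n2 fail=0; on 'd' 0 → fail=4;  out {0}∪{1}={0,1}

Scan:
i=0 'd': node 0→4  ** P1@[0:0]
i=1 'c': node 4→1 (via fail)
i=2 'c': node 1→1 (via fail)
i=3 'b': node 1→2
i=4 'd': node 2→3  ** P0@[2:4],P1@[4:4]
i=5 'b': node 3→0 (via fail)
i=6 'c': node 0→1
i=7 'b': node 1→2
i=8 'd': node 2→3  ** P0@[6:8],P1@[8:8]
i=9 'c': node 3→1 (via fail)
i=10 'b': node 1→2
i=11 'd': node 2→3  ** P0@[9:11],P1@[11:11]
i=12 'e': node 3→0 (via fail)
i=13 'c': node 0→1
i=14 'b': node 1→2
i=15 'd': node 2→3  ** P0@[13:15],P1@[15:15]
i=16 'e': node 3→0 (via fail)
i=17 'e': node 0→0
i=18 'd': node 0→4  ** P1@[18:18]
i=19 'c': node 4→1 (via fail)
i=20 'c': node 1→1 (via fail)
i=21 'b': node 1→2
i=22 'd': node 2→3  ** P0@[20:22],P1@[22:22]
i=23 'c': node 3→1 (via fail)
i=24 'b': node 1→2
i=25 'd': node 2→3  ** P0@[23:25],P1@[25:25]
i=26 'b': node 3→0 (via fail)
i=27 'd': node 0→4  ** P1@[27:27]
i=28 'c': node 4→1 (via fail)
i=29 'b': node 1→2
i=30 'd': node 2→3  ** P0@[28:30],P1@[30:30]
i=31 'd': node 3→4 (via fail)  ** P1@[31:31]
i=32 'd': node 4→4 (via fail)  ** P1@[32:32]
i=33 'd': node 4→4 (via fail)  ** P1@[33:33]
i=34 'a': node 4→0 (via fail)
i=35 'c': node 0→1
i=36 'd': node 1→4 (via fail)  ** P1@[36:36]
i=37 'a': node 4→0 (via fail)
i=38 'e': node 0→0
i=39 'c': node 0→1
i=40 'c': node 1→1 (via fail)
i=41 'b': node 1→2
i=42 'd': node 2→3  ** P0@[40:42],P1@[42:42]
i=43 'c': node 3→1 (via fail)
i=44 'b': node 1→2
i=45 'd': node 2→3  ** P0@[43:45],P1@[45:45]
i=46 'e': node 3→0 (via fail)
i=47 'd': node 0→4  ** P1@[47:47]
i=48 'c': node 4→1 (via fail)
i=49 'b': node 1→2
i=50 'd': node 2→3  ** P0@[48:50],P1@[50:50]
i=51 'b': node 3→0 (via fail)
i=52 'd': node 0→4  ** P1@[52:52]
i=53 'd': node 4→4 (via fail)  ** P1@[53:53]
i=54 'b': node 4→0 (via fail)

Result: [[0,1],[4,0],[4,1],[8,0],[8,1],[11,0],[11,1],[15,0],[15,1],[18,1],[22,0],[22,1],[25,0],[25,1],[27,1],[30,0],[30,1],[31,1],[32,1],[33,1],[36,1],[42,0],[42,1],[45,0],[45,1],[47,1],[50,0],[50,1],[52,1],[53,1]]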